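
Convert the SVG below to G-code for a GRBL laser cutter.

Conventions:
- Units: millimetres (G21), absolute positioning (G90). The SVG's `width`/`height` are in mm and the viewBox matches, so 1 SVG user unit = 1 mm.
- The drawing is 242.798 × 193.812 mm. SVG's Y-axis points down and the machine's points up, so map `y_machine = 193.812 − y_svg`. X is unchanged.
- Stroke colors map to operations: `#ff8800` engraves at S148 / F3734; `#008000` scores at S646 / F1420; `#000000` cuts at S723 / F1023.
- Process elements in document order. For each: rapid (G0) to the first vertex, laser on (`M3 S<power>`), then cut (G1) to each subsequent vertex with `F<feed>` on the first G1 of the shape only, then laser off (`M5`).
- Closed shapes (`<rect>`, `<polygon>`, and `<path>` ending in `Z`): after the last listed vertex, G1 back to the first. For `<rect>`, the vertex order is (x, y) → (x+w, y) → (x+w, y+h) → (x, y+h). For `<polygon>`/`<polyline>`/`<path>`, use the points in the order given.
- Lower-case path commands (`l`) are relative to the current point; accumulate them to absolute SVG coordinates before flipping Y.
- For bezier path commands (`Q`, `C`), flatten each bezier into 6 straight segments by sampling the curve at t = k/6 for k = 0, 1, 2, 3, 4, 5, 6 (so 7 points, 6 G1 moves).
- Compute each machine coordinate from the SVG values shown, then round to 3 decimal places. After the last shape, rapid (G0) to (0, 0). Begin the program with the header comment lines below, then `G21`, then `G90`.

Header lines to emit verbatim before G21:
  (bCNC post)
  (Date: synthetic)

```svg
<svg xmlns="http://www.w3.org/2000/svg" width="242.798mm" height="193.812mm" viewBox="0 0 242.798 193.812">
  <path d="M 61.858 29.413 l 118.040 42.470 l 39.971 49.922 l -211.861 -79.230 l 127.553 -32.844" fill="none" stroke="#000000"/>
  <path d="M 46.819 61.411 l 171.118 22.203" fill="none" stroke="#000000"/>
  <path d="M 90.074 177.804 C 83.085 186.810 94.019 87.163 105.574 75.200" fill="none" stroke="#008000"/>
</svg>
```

(bCNC post)
(Date: synthetic)
G21
G90
G0 X61.858 Y164.399
M3 S723
G1 X179.898 Y121.929 F1023
G1 X219.869 Y72.007
G1 X8.008 Y151.237
G1 X135.561 Y184.081
M5
G0 X46.819 Y132.401
M3 S723
G1 X217.937 Y110.198 F1023
M5
G0 X90.074 Y16.008
M3 S646
G1 X87.993 Y19.650 F1420
G1 X88.419 Y35.948
G1 X90.870 Y59.447
G1 X94.867 Y84.693
G1 X99.928 Y106.232
G1 X105.574 Y118.612
M5
G0 X0.000 Y0.000

viewBox `0 0 242.798 193.812` with mm width/height → 1 unit = 1 mm. Flip: y_m = 193.812 − y_svg.

**Shape 1** — `<path>` open polyline, stroke `#000000` → cut (S723, F1023). Machine vertices: (61.858,164.399) → (179.898,121.929) → (219.869,72.007) → (8.008,151.237) → (135.561,184.081). Open path.

**Shape 2** — `<path>` line segment, stroke `#000000` → cut (S723, F1023). Machine vertices: (46.819,132.401) → (217.937,110.198). Open path.

**Shape 3** — `<path>` cubic bezier, stroke `#008000` → score (S646, F1420). Control points (SVG): P0=(90.074,177.804), P1=(83.085,186.810), P2=(94.019,87.163), P3=(105.574,75.200); sampled at t=k/6. Machine vertices: (90.074,16.008) → (87.993,19.650) → (88.419,35.948) → (90.870,59.447) → (94.867,84.693) → (99.928,106.232) → (105.574,118.612). Open path.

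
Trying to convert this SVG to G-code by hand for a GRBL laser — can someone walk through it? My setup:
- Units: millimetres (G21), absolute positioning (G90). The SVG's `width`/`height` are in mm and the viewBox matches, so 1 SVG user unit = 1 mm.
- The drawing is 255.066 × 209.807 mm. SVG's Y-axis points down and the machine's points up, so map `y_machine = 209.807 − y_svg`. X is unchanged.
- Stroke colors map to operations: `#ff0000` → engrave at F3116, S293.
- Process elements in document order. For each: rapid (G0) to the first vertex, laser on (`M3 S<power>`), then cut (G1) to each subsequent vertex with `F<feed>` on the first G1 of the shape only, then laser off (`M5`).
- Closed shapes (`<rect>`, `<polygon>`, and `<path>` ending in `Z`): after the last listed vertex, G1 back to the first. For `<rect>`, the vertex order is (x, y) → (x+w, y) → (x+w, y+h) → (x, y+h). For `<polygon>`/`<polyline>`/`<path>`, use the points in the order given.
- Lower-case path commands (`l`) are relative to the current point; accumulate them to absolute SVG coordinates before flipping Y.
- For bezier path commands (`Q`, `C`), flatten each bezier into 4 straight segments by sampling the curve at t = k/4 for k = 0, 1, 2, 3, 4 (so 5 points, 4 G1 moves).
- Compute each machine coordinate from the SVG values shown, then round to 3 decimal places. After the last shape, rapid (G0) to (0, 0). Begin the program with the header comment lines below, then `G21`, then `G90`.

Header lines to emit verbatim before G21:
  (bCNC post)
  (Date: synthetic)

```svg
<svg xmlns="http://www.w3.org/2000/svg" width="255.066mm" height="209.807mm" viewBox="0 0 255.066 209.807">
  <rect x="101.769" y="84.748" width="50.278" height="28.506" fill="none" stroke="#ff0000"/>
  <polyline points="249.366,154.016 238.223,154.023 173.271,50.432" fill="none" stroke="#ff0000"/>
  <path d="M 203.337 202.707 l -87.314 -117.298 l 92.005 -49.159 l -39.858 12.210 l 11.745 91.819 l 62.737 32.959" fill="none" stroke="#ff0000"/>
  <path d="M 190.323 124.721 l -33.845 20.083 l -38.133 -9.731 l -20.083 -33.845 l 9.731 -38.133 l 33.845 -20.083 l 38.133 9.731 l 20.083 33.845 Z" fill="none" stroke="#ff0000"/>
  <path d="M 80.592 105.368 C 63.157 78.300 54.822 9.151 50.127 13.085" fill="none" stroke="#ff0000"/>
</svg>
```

Since the viewBox matches the mm dimensions, user units are millimetres directly. The only transform is the Y-flip y_m = 209.807 − y_svg.

Shape 1 is a rectangle drawn with `<rect>`. Its stroke #ff0000 means engrave at S293, F3116. After flipping Y the toolpath is (101.769,125.059) → (152.047,125.059) → (152.047,96.553) → (101.769,96.553) → (101.769,125.059), returning to the start.

Shape 2 is a open polyline drawn with `<polyline>`. Its stroke #ff0000 means engrave at S293, F3116. After flipping Y the toolpath is (249.366,55.791) → (238.223,55.784) → (173.271,159.375).

Shape 3 is a open polyline drawn with `<path>`. Its stroke #ff0000 means engrave at S293, F3116. After flipping Y the toolpath is (203.337,7.100) → (116.023,124.398) → (208.028,173.557) → (168.170,161.347) → (179.915,69.528) → (242.652,36.569).

Shape 4 is a regular polygon drawn with `<path>`. Its stroke #ff0000 means engrave at S293, F3116. After flipping Y the toolpath is (190.323,85.086) → (156.478,65.003) → (118.345,74.734) → (98.262,108.579) → (107.993,146.712) → (141.838,166.795) → (179.971,157.064) → (200.054,123.219) → (190.323,85.086), returning to the start.

Shape 5 is a cubic bezier drawn with `<path>`. Its stroke #ff0000 means engrave at S293, F3116. After flipping Y the toolpath is (80.592,104.439) → (69.137,130.831) → (60.582,162.206) → (54.416,187.769) → (50.127,196.722).

(bCNC post)
(Date: synthetic)
G21
G90
G0 X101.769 Y125.059
M3 S293
G1 X152.047 Y125.059 F3116
G1 X152.047 Y96.553
G1 X101.769 Y96.553
G1 X101.769 Y125.059
M5
G0 X249.366 Y55.791
M3 S293
G1 X238.223 Y55.784 F3116
G1 X173.271 Y159.375
M5
G0 X203.337 Y7.100
M3 S293
G1 X116.023 Y124.398 F3116
G1 X208.028 Y173.557
G1 X168.170 Y161.347
G1 X179.915 Y69.528
G1 X242.652 Y36.569
M5
G0 X190.323 Y85.086
M3 S293
G1 X156.478 Y65.003 F3116
G1 X118.345 Y74.734
G1 X98.262 Y108.579
G1 X107.993 Y146.712
G1 X141.838 Y166.795
G1 X179.971 Y157.064
G1 X200.054 Y123.219
G1 X190.323 Y85.086
M5
G0 X80.592 Y104.439
M3 S293
G1 X69.137 Y130.831 F3116
G1 X60.582 Y162.206
G1 X54.416 Y187.769
G1 X50.127 Y196.722
M5
G0 X0.000 Y0.000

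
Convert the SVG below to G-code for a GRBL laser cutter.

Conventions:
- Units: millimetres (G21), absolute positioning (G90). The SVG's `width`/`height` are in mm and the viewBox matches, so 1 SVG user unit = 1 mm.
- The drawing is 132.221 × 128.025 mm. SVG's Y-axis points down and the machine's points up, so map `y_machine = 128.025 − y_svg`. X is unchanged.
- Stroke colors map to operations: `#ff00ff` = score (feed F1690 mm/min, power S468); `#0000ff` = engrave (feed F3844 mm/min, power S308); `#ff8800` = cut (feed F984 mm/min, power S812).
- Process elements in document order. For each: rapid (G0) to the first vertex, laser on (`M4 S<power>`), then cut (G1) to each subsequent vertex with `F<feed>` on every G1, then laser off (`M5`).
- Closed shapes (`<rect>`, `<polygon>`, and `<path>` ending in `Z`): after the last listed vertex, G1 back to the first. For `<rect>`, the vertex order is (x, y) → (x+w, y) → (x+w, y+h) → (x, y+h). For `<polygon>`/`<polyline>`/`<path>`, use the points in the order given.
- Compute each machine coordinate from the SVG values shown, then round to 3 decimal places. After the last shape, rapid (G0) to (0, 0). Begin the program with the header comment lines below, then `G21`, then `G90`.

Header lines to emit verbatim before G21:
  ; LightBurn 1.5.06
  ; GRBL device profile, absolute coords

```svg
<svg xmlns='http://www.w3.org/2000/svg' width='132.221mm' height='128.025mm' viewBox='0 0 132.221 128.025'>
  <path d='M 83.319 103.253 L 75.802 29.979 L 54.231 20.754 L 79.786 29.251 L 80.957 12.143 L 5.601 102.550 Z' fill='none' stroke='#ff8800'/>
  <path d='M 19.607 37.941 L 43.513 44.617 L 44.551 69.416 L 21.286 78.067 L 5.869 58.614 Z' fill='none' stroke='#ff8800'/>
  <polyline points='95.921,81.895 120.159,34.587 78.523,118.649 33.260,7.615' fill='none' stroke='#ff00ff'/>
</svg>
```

Since the viewBox matches the mm dimensions, user units are millimetres directly. The only transform is the Y-flip y_m = 128.025 − y_svg.

Shape 1 is a closed polygon drawn with `<path>`. Its stroke #ff8800 means cut at S812, F984. After flipping Y the toolpath is (83.319,24.772) → (75.802,98.046) → (54.231,107.271) → (79.786,98.774) → (80.957,115.882) → (5.601,25.475) → (83.319,24.772), returning to the start.

Shape 2 is a regular polygon drawn with `<path>`. Its stroke #ff8800 means cut at S812, F984. After flipping Y the toolpath is (19.607,90.084) → (43.513,83.408) → (44.551,58.609) → (21.286,49.958) → (5.869,69.411) → (19.607,90.084), returning to the start.

Shape 3 is a open polyline drawn with `<polyline>`. Its stroke #ff00ff means score at S468, F1690. After flipping Y the toolpath is (95.921,46.130) → (120.159,93.438) → (78.523,9.376) → (33.260,120.410).

; LightBurn 1.5.06
; GRBL device profile, absolute coords
G21
G90
G0 X83.319 Y24.772
M4 S812
G1 X75.802 Y98.046 F984
G1 X54.231 Y107.271 F984
G1 X79.786 Y98.774 F984
G1 X80.957 Y115.882 F984
G1 X5.601 Y25.475 F984
G1 X83.319 Y24.772 F984
M5
G0 X19.607 Y90.084
M4 S812
G1 X43.513 Y83.408 F984
G1 X44.551 Y58.609 F984
G1 X21.286 Y49.958 F984
G1 X5.869 Y69.411 F984
G1 X19.607 Y90.084 F984
M5
G0 X95.921 Y46.130
M4 S468
G1 X120.159 Y93.438 F1690
G1 X78.523 Y9.376 F1690
G1 X33.260 Y120.410 F1690
M5
G0 X0.000 Y0.000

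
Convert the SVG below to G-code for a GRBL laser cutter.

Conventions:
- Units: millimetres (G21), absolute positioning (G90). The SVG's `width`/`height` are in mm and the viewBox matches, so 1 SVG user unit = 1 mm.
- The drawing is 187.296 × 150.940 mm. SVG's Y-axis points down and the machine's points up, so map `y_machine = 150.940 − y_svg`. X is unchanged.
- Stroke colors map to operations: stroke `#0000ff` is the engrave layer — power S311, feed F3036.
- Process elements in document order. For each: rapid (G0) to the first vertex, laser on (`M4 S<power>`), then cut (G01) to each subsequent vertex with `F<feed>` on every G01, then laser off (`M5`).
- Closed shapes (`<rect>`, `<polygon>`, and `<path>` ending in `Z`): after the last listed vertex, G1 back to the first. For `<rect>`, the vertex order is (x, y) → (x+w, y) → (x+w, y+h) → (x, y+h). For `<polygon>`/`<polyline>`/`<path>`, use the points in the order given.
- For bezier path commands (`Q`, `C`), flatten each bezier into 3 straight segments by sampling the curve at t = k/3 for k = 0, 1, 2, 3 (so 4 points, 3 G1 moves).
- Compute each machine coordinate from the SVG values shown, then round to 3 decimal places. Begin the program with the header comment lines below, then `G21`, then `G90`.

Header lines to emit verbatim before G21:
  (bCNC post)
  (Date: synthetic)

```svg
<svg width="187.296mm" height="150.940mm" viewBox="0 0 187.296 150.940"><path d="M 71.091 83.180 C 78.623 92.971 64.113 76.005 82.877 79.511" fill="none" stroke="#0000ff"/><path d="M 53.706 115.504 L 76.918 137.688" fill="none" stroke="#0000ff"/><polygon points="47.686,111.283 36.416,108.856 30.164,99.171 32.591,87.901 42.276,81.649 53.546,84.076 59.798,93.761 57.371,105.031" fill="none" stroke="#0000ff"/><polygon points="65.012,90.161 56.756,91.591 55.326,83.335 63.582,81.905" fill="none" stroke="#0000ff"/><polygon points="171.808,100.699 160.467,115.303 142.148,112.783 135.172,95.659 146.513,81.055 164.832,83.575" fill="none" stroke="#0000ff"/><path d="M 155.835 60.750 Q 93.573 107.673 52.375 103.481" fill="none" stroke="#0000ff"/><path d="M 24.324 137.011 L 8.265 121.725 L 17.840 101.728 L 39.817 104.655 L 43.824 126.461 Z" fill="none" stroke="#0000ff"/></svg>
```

viewBox `0 0 187.296 150.940` with mm width/height → 1 unit = 1 mm. Flip: y_m = 150.940 − y_svg.

**Shape 1** — `<path>` cubic bezier, stroke `#0000ff` → engrave (S311, F3036). Control points (SVG): P0=(71.091,83.180), P1=(78.623,92.971), P2=(64.113,76.005), P3=(82.877,79.511); sampled at t=k/3. Machine vertices: (71.091,67.760) → (73.324,65.139) → (73.156,69.860) → (82.877,71.429). Open path.

**Shape 2** — `<path>` line segment, stroke `#0000ff` → engrave (S311, F3036). Machine vertices: (53.706,35.436) → (76.918,13.252). Open path.

**Shape 3** — `<polygon>` regular polygon, stroke `#0000ff` → engrave (S311, F3036). Machine vertices: (47.686,39.657) → (36.416,42.084) → (30.164,51.769) → (32.591,63.039) → (42.276,69.291) → (53.546,66.864) → (59.798,57.179) → (57.371,45.909) → (47.686,39.657). Closed: final G1 returns to the first vertex.

**Shape 4** — `<polygon>` regular polygon, stroke `#0000ff` → engrave (S311, F3036). Machine vertices: (65.012,60.779) → (56.756,59.349) → (55.326,67.605) → (63.582,69.035) → (65.012,60.779). Closed: final G1 returns to the first vertex.

**Shape 5** — `<polygon>` regular polygon, stroke `#0000ff` → engrave (S311, F3036). Machine vertices: (171.808,50.241) → (160.467,35.637) → (142.148,38.157) → (135.172,55.281) → (146.513,69.885) → (164.832,67.365) → (171.808,50.241). Closed: final G1 returns to the first vertex.

**Shape 6** — `<path>` quadratic bezier, stroke `#0000ff` → engrave (S311, F3036). Control points (SVG): P0=(155.835,60.750), P1=(93.573,107.673), P2=(52.375,103.481); sampled at t=k/3. Machine vertices: (155.835,90.190) → (116.667,64.587) → (82.181,50.344) → (52.375,47.459). Open path.

**Shape 7** — `<path>` regular polygon, stroke `#0000ff` → engrave (S311, F3036). Machine vertices: (24.324,13.929) → (8.265,29.215) → (17.840,49.212) → (39.817,46.285) → (43.824,24.479) → (24.324,13.929). Closed: final G1 returns to the first vertex.

(bCNC post)
(Date: synthetic)
G21
G90
G0 X71.091 Y67.760
M4 S311
G01 X73.324 Y65.139 F3036
G01 X73.156 Y69.860 F3036
G01 X82.877 Y71.429 F3036
M5
G0 X53.706 Y35.436
M4 S311
G01 X76.918 Y13.252 F3036
M5
G0 X47.686 Y39.657
M4 S311
G01 X36.416 Y42.084 F3036
G01 X30.164 Y51.769 F3036
G01 X32.591 Y63.039 F3036
G01 X42.276 Y69.291 F3036
G01 X53.546 Y66.864 F3036
G01 X59.798 Y57.179 F3036
G01 X57.371 Y45.909 F3036
G01 X47.686 Y39.657 F3036
M5
G0 X65.012 Y60.779
M4 S311
G01 X56.756 Y59.349 F3036
G01 X55.326 Y67.605 F3036
G01 X63.582 Y69.035 F3036
G01 X65.012 Y60.779 F3036
M5
G0 X171.808 Y50.241
M4 S311
G01 X160.467 Y35.637 F3036
G01 X142.148 Y38.157 F3036
G01 X135.172 Y55.281 F3036
G01 X146.513 Y69.885 F3036
G01 X164.832 Y67.365 F3036
G01 X171.808 Y50.241 F3036
M5
G0 X155.835 Y90.190
M4 S311
G01 X116.667 Y64.587 F3036
G01 X82.181 Y50.344 F3036
G01 X52.375 Y47.459 F3036
M5
G0 X24.324 Y13.929
M4 S311
G01 X8.265 Y29.215 F3036
G01 X17.840 Y49.212 F3036
G01 X39.817 Y46.285 F3036
G01 X43.824 Y24.479 F3036
G01 X24.324 Y13.929 F3036
M5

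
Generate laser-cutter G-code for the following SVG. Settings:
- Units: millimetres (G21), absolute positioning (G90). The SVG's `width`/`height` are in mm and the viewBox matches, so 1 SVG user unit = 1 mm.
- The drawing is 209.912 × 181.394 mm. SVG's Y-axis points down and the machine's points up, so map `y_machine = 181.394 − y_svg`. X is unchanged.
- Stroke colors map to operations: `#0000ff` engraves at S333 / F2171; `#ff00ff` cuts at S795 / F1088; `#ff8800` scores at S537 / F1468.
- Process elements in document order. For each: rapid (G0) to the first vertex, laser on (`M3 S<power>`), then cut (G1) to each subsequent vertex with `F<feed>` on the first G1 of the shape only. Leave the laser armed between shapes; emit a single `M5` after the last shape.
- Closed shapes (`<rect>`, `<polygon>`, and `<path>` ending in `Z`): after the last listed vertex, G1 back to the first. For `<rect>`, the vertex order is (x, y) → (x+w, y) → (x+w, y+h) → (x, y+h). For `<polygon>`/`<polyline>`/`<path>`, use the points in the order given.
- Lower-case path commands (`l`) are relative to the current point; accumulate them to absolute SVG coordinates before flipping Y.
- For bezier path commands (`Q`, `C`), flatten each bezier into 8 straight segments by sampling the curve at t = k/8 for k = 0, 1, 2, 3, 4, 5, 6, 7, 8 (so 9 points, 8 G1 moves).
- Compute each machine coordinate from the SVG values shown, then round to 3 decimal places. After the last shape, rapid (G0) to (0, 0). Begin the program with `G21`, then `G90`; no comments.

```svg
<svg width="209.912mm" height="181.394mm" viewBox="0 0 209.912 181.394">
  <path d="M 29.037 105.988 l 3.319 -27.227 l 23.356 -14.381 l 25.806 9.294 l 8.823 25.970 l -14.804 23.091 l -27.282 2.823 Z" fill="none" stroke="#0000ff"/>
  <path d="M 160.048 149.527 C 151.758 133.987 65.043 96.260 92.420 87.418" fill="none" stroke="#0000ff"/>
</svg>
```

viewBox `0 0 209.912 181.394` with mm width/height → 1 unit = 1 mm. Flip: y_m = 181.394 − y_svg.

**Shape 1** — `<path>` regular polygon, stroke `#0000ff` → engrave (S333, F2171). Machine vertices: (29.037,75.406) → (32.356,102.633) → (55.712,117.014) → (81.518,107.720) → (90.341,81.750) → (75.537,58.659) → (48.255,55.836) → (29.037,75.406). Closed: final G1 returns to the first vertex.

**Shape 2** — `<path>` cubic bezier, stroke `#0000ff` → engrave (S333, F2171). Control points (SVG): P0=(160.048,149.527), P1=(151.758,133.987), P2=(65.043,96.260), P3=(92.420,87.418); sampled at t=k/8. Machine vertices: (160.048,31.867) → (153.639,38.635) → (142.134,46.884) → (127.788,56.016) → (112.859,65.433) → (99.601,74.536) → (90.271,82.727) → (87.126,89.406) → (92.420,93.976). Open path.

G21
G90
G0 X29.037 Y75.406
M3 S333
G1 X32.356 Y102.633 F2171
G1 X55.712 Y117.014
G1 X81.518 Y107.720
G1 X90.341 Y81.750
G1 X75.537 Y58.659
G1 X48.255 Y55.836
G1 X29.037 Y75.406
G0 X160.048 Y31.867
M3 S333
G1 X153.639 Y38.635 F2171
G1 X142.134 Y46.884
G1 X127.788 Y56.016
G1 X112.859 Y65.433
G1 X99.601 Y74.536
G1 X90.271 Y82.727
G1 X87.126 Y89.406
G1 X92.420 Y93.976
M5
G0 X0.000 Y0.000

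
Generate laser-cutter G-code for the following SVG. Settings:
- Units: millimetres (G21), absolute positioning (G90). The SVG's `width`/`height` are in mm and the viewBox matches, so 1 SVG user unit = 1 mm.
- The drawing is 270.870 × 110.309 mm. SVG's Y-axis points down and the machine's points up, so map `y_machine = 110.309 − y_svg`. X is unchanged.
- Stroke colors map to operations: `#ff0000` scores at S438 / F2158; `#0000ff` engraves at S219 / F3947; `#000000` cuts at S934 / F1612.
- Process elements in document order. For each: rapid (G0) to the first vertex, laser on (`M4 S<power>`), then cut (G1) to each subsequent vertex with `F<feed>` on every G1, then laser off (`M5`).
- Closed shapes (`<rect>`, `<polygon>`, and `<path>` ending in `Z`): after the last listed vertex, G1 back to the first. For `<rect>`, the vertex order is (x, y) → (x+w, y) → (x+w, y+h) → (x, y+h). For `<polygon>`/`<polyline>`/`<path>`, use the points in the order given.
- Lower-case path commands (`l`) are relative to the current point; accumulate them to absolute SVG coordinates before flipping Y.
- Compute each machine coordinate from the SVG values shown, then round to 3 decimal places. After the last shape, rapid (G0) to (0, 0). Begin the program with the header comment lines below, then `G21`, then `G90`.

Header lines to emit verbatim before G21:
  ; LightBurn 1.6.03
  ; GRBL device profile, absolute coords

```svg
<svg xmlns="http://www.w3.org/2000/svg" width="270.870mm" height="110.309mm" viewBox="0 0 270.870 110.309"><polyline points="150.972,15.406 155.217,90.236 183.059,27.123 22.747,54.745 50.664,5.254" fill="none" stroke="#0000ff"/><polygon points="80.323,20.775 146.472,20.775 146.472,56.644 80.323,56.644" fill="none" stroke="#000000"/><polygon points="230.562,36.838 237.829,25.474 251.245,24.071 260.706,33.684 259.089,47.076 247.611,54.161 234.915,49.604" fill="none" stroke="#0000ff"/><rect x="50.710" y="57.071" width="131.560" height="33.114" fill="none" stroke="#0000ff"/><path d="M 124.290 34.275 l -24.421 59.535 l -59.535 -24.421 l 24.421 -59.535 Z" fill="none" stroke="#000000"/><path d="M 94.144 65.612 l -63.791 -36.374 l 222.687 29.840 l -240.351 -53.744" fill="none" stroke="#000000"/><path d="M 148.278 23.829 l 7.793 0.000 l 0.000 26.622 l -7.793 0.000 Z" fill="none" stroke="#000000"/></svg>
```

; LightBurn 1.6.03
; GRBL device profile, absolute coords
G21
G90
G0 X150.972 Y94.903
M4 S219
G1 X155.217 Y20.073 F3947
G1 X183.059 Y83.186 F3947
G1 X22.747 Y55.564 F3947
G1 X50.664 Y105.055 F3947
M5
G0 X80.323 Y89.534
M4 S934
G1 X146.472 Y89.534 F1612
G1 X146.472 Y53.665 F1612
G1 X80.323 Y53.665 F1612
G1 X80.323 Y89.534 F1612
M5
G0 X230.562 Y73.471
M4 S219
G1 X237.829 Y84.835 F3947
G1 X251.245 Y86.238 F3947
G1 X260.706 Y76.625 F3947
G1 X259.089 Y63.233 F3947
G1 X247.611 Y56.148 F3947
G1 X234.915 Y60.705 F3947
G1 X230.562 Y73.471 F3947
M5
G0 X50.710 Y53.238
M4 S219
G1 X182.270 Y53.238 F3947
G1 X182.270 Y20.124 F3947
G1 X50.710 Y20.124 F3947
G1 X50.710 Y53.238 F3947
M5
G0 X124.290 Y76.034
M4 S934
G1 X99.869 Y16.499 F1612
G1 X40.334 Y40.920 F1612
G1 X64.755 Y100.455 F1612
G1 X124.290 Y76.034 F1612
M5
G0 X94.144 Y44.697
M4 S934
G1 X30.353 Y81.071 F1612
G1 X253.040 Y51.231 F1612
G1 X12.689 Y104.975 F1612
M5
G0 X148.278 Y86.480
M4 S934
G1 X156.071 Y86.480 F1612
G1 X156.071 Y59.858 F1612
G1 X148.278 Y59.858 F1612
G1 X148.278 Y86.480 F1612
M5
G0 X0.000 Y0.000

Since the viewBox matches the mm dimensions, user units are millimetres directly. The only transform is the Y-flip y_m = 110.309 − y_svg.

Shape 1 is a open polyline drawn with `<polyline>`. Its stroke #0000ff means engrave at S219, F3947. After flipping Y the toolpath is (150.972,94.903) → (155.217,20.073) → (183.059,83.186) → (22.747,55.564) → (50.664,105.055).

Shape 2 is a rectangle drawn with `<polygon>`. Its stroke #000000 means cut at S934, F1612. After flipping Y the toolpath is (80.323,89.534) → (146.472,89.534) → (146.472,53.665) → (80.323,53.665) → (80.323,89.534), returning to the start.

Shape 3 is a regular polygon drawn with `<polygon>`. Its stroke #0000ff means engrave at S219, F3947. After flipping Y the toolpath is (230.562,73.471) → (237.829,84.835) → (251.245,86.238) → (260.706,76.625) → (259.089,63.233) → (247.611,56.148) → (234.915,60.705) → (230.562,73.471), returning to the start.

Shape 4 is a rectangle drawn with `<rect>`. Its stroke #0000ff means engrave at S219, F3947. After flipping Y the toolpath is (50.710,53.238) → (182.270,53.238) → (182.270,20.124) → (50.710,20.124) → (50.710,53.238), returning to the start.

Shape 5 is a regular polygon drawn with `<path>`. Its stroke #000000 means cut at S934, F1612. After flipping Y the toolpath is (124.290,76.034) → (99.869,16.499) → (40.334,40.920) → (64.755,100.455) → (124.290,76.034), returning to the start.

Shape 6 is a open polyline drawn with `<path>`. Its stroke #000000 means cut at S934, F1612. After flipping Y the toolpath is (94.144,44.697) → (30.353,81.071) → (253.040,51.231) → (12.689,104.975).

Shape 7 is a rectangle drawn with `<path>`. Its stroke #000000 means cut at S934, F1612. After flipping Y the toolpath is (148.278,86.480) → (156.071,86.480) → (156.071,59.858) → (148.278,59.858) → (148.278,86.480), returning to the start.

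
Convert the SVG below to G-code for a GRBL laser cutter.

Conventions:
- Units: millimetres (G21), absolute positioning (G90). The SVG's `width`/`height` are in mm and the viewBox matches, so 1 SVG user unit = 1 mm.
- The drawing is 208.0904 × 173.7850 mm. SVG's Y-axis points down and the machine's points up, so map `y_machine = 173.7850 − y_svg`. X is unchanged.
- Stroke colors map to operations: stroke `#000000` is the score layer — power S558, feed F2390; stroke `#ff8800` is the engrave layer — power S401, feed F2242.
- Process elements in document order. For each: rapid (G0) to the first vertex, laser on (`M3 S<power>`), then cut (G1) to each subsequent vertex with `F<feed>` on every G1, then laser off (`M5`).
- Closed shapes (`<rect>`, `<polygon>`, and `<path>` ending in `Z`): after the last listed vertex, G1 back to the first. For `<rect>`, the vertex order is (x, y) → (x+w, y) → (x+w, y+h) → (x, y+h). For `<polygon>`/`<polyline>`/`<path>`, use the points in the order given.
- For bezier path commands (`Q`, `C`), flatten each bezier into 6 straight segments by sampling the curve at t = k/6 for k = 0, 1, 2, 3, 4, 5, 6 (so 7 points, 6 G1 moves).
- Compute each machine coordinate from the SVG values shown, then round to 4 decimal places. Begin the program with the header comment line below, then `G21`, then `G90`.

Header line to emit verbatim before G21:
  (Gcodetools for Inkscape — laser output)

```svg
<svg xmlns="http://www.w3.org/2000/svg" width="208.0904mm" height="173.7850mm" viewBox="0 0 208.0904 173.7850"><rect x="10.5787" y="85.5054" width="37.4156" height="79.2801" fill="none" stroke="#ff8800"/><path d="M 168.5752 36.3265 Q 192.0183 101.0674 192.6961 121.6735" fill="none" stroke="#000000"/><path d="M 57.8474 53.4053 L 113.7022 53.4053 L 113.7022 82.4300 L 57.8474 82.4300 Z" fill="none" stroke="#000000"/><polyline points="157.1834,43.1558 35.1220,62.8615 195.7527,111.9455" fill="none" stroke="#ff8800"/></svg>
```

1 u = 1 mm; y_m = 173.7850 − y.

[1] `<rect>` rectangle, #ff8800→engrave S401 F2242: (10.5787,88.2796) → (47.9943,88.2796) → (47.9943,8.9995) → (10.5787,8.9995) → (10.5787,88.2796) (closed)

[2] `<path>` quadratic bezier, #000000→score S558 F2390: (168.5752,137.4585) → (175.7572,117.1042) → (181.6745,99.2018) → (186.3270,83.7513) → (189.7148,70.7528) → (191.8378,60.2062) → (192.6961,52.1115)

[3] `<path>` rectangle, #000000→score S558 F2390: (57.8474,120.3797) → (113.7022,120.3797) → (113.7022,91.3550) → (57.8474,91.3550) → (57.8474,120.3797) (closed)

[4] `<polyline>` open polyline, #ff8800→engrave S401 F2242: (157.1834,130.6292) → (35.1220,110.9235) → (195.7527,61.8395)

(Gcodetools for Inkscape — laser output)
G21
G90
G0 X10.5787 Y88.2796
M3 S401
G1 X47.9943 Y88.2796 F2242
G1 X47.9943 Y8.9995 F2242
G1 X10.5787 Y8.9995 F2242
G1 X10.5787 Y88.2796 F2242
M5
G0 X168.5752 Y137.4585
M3 S558
G1 X175.7572 Y117.1042 F2390
G1 X181.6745 Y99.2018 F2390
G1 X186.3270 Y83.7513 F2390
G1 X189.7148 Y70.7528 F2390
G1 X191.8378 Y60.2062 F2390
G1 X192.6961 Y52.1115 F2390
M5
G0 X57.8474 Y120.3797
M3 S558
G1 X113.7022 Y120.3797 F2390
G1 X113.7022 Y91.3550 F2390
G1 X57.8474 Y91.3550 F2390
G1 X57.8474 Y120.3797 F2390
M5
G0 X157.1834 Y130.6292
M3 S401
G1 X35.1220 Y110.9235 F2242
G1 X195.7527 Y61.8395 F2242
M5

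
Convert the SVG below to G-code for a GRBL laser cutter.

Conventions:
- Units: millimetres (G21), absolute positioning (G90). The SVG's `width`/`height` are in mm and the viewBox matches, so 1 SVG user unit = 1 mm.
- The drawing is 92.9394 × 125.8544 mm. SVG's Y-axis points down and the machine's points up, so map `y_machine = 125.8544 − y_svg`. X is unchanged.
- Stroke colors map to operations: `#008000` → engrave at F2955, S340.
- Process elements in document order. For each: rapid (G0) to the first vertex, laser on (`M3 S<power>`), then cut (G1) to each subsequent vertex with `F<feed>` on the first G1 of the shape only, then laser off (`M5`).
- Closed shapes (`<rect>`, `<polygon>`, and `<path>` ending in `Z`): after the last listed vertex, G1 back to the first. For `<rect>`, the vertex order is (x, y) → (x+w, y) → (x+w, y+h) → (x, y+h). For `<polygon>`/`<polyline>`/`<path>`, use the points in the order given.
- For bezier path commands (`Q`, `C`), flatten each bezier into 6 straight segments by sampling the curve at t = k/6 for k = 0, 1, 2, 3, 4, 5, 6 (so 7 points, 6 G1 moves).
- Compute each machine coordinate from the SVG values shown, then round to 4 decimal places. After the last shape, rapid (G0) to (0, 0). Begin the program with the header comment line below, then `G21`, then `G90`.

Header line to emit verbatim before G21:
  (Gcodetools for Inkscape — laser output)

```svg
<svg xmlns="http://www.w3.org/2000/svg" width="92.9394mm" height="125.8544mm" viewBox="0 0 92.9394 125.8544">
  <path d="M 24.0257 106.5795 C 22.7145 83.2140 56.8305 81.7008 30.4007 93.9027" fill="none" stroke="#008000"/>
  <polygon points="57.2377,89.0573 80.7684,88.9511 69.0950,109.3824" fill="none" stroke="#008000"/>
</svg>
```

1 u = 1 mm; y_m = 125.8544 − y.

[1] `<path>` cubic bezier, #008000→engrave S340 F2955: (24.0257,19.2749) → (25.8780,29.1743) → (30.9690,35.6577) → (36.6327,38.9511) → (40.2031,39.2805) → (39.0144,36.8721) → (30.4007,31.9517)

[2] `<polygon>` regular polygon, #008000→engrave S340 F2955: (57.2377,36.7971) → (80.7684,36.9033) → (69.0950,16.4720) → (57.2377,36.7971) (closed)

(Gcodetools for Inkscape — laser output)
G21
G90
G0 X24.0257 Y19.2749
M3 S340
G1 X25.8780 Y29.1743 F2955
G1 X30.9690 Y35.6577
G1 X36.6327 Y38.9511
G1 X40.2031 Y39.2805
G1 X39.0144 Y36.8721
G1 X30.4007 Y31.9517
M5
G0 X57.2377 Y36.7971
M3 S340
G1 X80.7684 Y36.9033 F2955
G1 X69.0950 Y16.4720
G1 X57.2377 Y36.7971
M5
G0 X0.0000 Y0.0000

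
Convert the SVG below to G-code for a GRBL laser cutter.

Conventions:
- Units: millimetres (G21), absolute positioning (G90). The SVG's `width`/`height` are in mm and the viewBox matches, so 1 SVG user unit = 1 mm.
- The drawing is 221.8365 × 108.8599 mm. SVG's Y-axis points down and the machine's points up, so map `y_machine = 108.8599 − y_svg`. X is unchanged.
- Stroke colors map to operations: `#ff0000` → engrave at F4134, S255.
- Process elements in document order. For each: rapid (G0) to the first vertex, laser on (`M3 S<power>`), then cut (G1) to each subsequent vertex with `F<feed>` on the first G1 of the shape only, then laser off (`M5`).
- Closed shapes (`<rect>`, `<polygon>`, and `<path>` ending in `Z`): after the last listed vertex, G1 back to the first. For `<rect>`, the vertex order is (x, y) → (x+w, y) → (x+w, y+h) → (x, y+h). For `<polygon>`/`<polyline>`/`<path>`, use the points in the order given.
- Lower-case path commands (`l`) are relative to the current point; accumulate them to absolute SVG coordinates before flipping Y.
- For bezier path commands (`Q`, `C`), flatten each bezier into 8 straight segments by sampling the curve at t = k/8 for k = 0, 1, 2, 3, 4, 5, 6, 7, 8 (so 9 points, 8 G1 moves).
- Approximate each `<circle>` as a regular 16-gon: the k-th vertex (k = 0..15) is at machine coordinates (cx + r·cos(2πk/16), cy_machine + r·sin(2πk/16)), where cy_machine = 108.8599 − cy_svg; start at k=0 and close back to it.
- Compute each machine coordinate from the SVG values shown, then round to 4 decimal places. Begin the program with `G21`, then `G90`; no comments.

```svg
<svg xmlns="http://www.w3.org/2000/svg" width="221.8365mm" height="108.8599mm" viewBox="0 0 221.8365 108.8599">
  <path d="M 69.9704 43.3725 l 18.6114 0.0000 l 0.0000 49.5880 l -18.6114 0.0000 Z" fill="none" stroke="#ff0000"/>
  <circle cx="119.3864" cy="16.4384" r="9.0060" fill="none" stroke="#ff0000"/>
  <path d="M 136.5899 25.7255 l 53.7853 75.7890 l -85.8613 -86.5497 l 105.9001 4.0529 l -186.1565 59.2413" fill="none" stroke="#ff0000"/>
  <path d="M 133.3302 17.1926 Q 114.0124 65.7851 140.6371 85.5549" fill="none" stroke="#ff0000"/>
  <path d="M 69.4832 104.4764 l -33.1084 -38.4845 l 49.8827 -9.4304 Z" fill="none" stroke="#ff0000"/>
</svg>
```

G21
G90
G0 X69.9704 Y65.4874
M3 S255
G1 X88.5818 Y65.4874 F4134
G1 X88.5818 Y15.8994
G1 X69.9704 Y15.8994
G1 X69.9704 Y65.4874
M5
G0 X128.3924 Y92.4215
M3 S255
G1 X127.7069 Y95.8679 F4134
G1 X125.7546 Y98.7897
G1 X122.8328 Y100.7420
G1 X119.3864 Y101.4275
G1 X115.9400 Y100.7420
G1 X113.0182 Y98.7897
G1 X111.0659 Y95.8679
G1 X110.3804 Y92.4215
G1 X111.0659 Y88.9751
G1 X113.0182 Y86.0533
G1 X115.9400 Y84.1010
G1 X119.3864 Y83.4155
G1 X122.8328 Y84.1010
G1 X125.7546 Y86.0533
G1 X127.7069 Y88.9751
G1 X128.3924 Y92.4215
M5
G0 X136.5899 Y83.1344
M3 S255
G1 X190.3752 Y7.3454 F4134
G1 X104.5139 Y93.8951
G1 X210.4140 Y89.8422
G1 X24.2575 Y30.6009
M5
G0 X133.3302 Y91.6673
M3 S255
G1 X129.2186 Y79.9695 F4134
G1 X126.5427 Y69.1725
G1 X125.3025 Y59.2761
G1 X125.4980 Y50.2805
G1 X127.1292 Y42.1855
G1 X130.1962 Y34.9913
G1 X134.6988 Y28.6978
G1 X140.6371 Y23.3050
M5
G0 X69.4832 Y4.3835
M3 S255
G1 X36.3748 Y42.8680 F4134
G1 X86.2575 Y52.2984
G1 X69.4832 Y4.3835
M5

viewBox `0 0 221.8365 108.8599` with mm width/height → 1 unit = 1 mm. Flip: y_m = 108.8599 − y_svg.

**Shape 1** — `<path>` rectangle, stroke `#ff0000` → engrave (S255, F4134). Machine vertices: (69.9704,65.4874) → (88.5818,65.4874) → (88.5818,15.8994) → (69.9704,15.8994) → (69.9704,65.4874). Closed: final G1 returns to the first vertex.

**Shape 2** — `<circle>` circle, stroke `#ff0000` → engrave (S255, F4134). Machine vertices: (128.3924,92.4215) → (127.7069,95.8679) → (125.7546,98.7897) → (122.8328,100.7420) → (119.3864,101.4275) → (115.9400,100.7420) → (113.0182,98.7897) → (111.0659,95.8679) → (110.3804,92.4215) → (111.0659,88.9751) → (113.0182,86.0533) → (115.9400,84.1010) → (119.3864,83.4155) → (122.8328,84.1010) → (125.7546,86.0533) → (127.7069,88.9751) → (128.3924,92.4215). Closed: final G1 returns to the first vertex.

**Shape 3** — `<path>` open polyline, stroke `#ff0000` → engrave (S255, F4134). Machine vertices: (136.5899,83.1344) → (190.3752,7.3454) → (104.5139,93.8951) → (210.4140,89.8422) → (24.2575,30.6009). Open path.

**Shape 4** — `<path>` quadratic bezier, stroke `#ff0000` → engrave (S255, F4134). Control points (SVG): P0=(133.3302,17.1926), P1=(114.0124,65.7851), P2=(140.6371,85.5549); sampled at t=k/8. Machine vertices: (133.3302,91.6673) → (129.2186,79.9695) → (126.5427,69.1725) → (125.3025,59.2761) → (125.4980,50.2805) → (127.1292,42.1855) → (130.1962,34.9913) → (134.6988,28.6978) → (140.6371,23.3050). Open path.

**Shape 5** — `<path>` regular polygon, stroke `#ff0000` → engrave (S255, F4134). Machine vertices: (69.4832,4.3835) → (36.3748,42.8680) → (86.2575,52.2984) → (69.4832,4.3835). Closed: final G1 returns to the first vertex.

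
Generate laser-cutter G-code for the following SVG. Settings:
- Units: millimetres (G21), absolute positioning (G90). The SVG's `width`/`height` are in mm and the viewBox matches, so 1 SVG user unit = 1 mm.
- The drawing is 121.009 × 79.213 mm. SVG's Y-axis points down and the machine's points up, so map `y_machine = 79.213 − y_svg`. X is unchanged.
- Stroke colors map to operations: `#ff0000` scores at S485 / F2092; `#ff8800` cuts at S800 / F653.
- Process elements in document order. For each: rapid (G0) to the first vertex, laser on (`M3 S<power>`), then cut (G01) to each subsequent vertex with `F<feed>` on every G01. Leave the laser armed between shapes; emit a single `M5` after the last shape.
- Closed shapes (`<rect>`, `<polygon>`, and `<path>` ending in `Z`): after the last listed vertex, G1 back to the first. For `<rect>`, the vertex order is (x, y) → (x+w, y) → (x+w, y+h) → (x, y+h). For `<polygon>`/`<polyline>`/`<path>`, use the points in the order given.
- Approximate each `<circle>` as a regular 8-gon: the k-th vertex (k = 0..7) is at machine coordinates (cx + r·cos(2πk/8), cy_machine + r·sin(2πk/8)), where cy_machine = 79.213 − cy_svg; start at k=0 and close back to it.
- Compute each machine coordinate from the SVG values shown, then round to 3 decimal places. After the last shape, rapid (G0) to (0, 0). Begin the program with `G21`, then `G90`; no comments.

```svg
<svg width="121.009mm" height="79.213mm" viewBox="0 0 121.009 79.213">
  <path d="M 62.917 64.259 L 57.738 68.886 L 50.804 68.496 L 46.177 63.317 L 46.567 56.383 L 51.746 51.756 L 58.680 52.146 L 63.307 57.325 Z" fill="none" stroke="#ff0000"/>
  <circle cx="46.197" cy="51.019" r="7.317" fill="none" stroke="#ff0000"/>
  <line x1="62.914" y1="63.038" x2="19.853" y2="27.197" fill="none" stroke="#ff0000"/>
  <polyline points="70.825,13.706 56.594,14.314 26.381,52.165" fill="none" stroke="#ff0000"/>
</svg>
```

G21
G90
G0 X62.917 Y14.954
M3 S485
G01 X57.738 Y10.327 F2092
G01 X50.804 Y10.717 F2092
G01 X46.177 Y15.896 F2092
G01 X46.567 Y22.830 F2092
G01 X51.746 Y27.457 F2092
G01 X58.680 Y27.067 F2092
G01 X63.307 Y21.888 F2092
G01 X62.917 Y14.954 F2092
G0 X53.514 Y28.194
M3 S485
G01 X51.371 Y33.368 F2092
G01 X46.197 Y35.511 F2092
G01 X41.023 Y33.368 F2092
G01 X38.880 Y28.194 F2092
G01 X41.023 Y23.020 F2092
G01 X46.197 Y20.877 F2092
G01 X51.371 Y23.020 F2092
G01 X53.514 Y28.194 F2092
G0 X62.914 Y16.175
M3 S485
G01 X19.853 Y52.016 F2092
G0 X70.825 Y65.507
M3 S485
G01 X56.594 Y64.899 F2092
G01 X26.381 Y27.048 F2092
M5
G0 X0.000 Y0.000

Since the viewBox matches the mm dimensions, user units are millimetres directly. The only transform is the Y-flip y_m = 79.213 − y_svg.

Shape 1 is a regular polygon drawn with `<path>`. Its stroke #ff0000 means score at S485, F2092. After flipping Y the toolpath is (62.917,14.954) → (57.738,10.327) → (50.804,10.717) → (46.177,15.896) → (46.567,22.830) → (51.746,27.457) → (58.680,27.067) → (63.307,21.888) → (62.917,14.954), returning to the start.

Shape 2 is a circle drawn with `<circle>`. Its stroke #ff0000 means score at S485, F2092. After flipping Y the toolpath is (53.514,28.194) → (51.371,33.368) → (46.197,35.511) → (41.023,33.368) → (38.880,28.194) → (41.023,23.020) → (46.197,20.877) → (51.371,23.020) → (53.514,28.194), returning to the start.

Shape 3 is a line segment drawn with `<line>`. Its stroke #ff0000 means score at S485, F2092. After flipping Y the toolpath is (62.914,16.175) → (19.853,52.016).

Shape 4 is a open polyline drawn with `<polyline>`. Its stroke #ff0000 means score at S485, F2092. After flipping Y the toolpath is (70.825,65.507) → (56.594,64.899) → (26.381,27.048).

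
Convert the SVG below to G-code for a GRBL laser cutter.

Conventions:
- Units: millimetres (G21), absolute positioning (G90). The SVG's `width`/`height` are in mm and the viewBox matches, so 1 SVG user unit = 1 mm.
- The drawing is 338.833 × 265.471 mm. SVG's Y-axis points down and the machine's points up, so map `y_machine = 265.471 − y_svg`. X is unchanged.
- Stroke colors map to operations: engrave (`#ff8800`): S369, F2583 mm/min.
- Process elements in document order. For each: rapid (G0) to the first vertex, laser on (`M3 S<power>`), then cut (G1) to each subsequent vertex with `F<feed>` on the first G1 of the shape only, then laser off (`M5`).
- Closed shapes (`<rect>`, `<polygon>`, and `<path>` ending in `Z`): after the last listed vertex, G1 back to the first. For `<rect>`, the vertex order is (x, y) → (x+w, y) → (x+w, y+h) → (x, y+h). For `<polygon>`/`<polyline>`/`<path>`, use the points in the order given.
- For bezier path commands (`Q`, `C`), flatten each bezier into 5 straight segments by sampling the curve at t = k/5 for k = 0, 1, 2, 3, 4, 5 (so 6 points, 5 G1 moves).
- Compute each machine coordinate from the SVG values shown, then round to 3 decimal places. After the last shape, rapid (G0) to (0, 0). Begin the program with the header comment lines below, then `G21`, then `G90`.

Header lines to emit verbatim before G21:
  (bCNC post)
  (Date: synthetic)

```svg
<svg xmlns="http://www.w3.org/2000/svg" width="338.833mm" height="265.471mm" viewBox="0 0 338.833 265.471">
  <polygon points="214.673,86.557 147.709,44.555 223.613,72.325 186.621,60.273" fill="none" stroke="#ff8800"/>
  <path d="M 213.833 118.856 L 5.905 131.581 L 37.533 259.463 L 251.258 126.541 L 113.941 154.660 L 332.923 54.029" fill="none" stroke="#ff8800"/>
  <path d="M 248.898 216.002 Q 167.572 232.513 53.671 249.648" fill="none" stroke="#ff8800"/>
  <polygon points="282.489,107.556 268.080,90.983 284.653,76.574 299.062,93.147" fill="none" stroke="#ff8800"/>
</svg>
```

(bCNC post)
(Date: synthetic)
G21
G90
G0 X214.673 Y178.914
M3 S369
G1 X147.709 Y220.916 F2583
G1 X223.613 Y193.146
G1 X186.621 Y205.198
G1 X214.673 Y178.914
M5
G0 X213.833 Y146.615
M3 S369
G1 X5.905 Y133.890 F2583
G1 X37.533 Y6.008
G1 X251.258 Y138.930
G1 X113.941 Y110.811
G1 X332.923 Y211.442
M5
G0 X248.898 Y49.469
M3 S369
G1 X215.065 Y42.840 F2583
G1 X178.625 Y36.160
G1 X139.580 Y29.431
G1 X97.928 Y22.652
G1 X53.671 Y15.823
M5
G0 X282.489 Y157.915
M3 S369
G1 X268.080 Y174.488 F2583
G1 X284.653 Y188.897
G1 X299.062 Y172.324
G1 X282.489 Y157.915
M5
G0 X0.000 Y0.000

Since the viewBox matches the mm dimensions, user units are millimetres directly. The only transform is the Y-flip y_m = 265.471 − y_svg.

Shape 1 is a closed polygon drawn with `<polygon>`. Its stroke #ff8800 means engrave at S369, F2583. After flipping Y the toolpath is (214.673,178.914) → (147.709,220.916) → (223.613,193.146) → (186.621,205.198) → (214.673,178.914), returning to the start.

Shape 2 is a open polyline drawn with `<path>`. Its stroke #ff8800 means engrave at S369, F2583. After flipping Y the toolpath is (213.833,146.615) → (5.905,133.890) → (37.533,6.008) → (251.258,138.930) → (113.941,110.811) → (332.923,211.442).

Shape 3 is a quadratic bezier drawn with `<path>`. Its stroke #ff8800 means engrave at S369, F2583. After flipping Y the toolpath is (248.898,49.469) → (215.065,42.840) → (178.625,36.160) → (139.580,29.431) → (97.928,22.652) → (53.671,15.823).

Shape 4 is a regular polygon drawn with `<polygon>`. Its stroke #ff8800 means engrave at S369, F2583. After flipping Y the toolpath is (282.489,157.915) → (268.080,174.488) → (284.653,188.897) → (299.062,172.324) → (282.489,157.915), returning to the start.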